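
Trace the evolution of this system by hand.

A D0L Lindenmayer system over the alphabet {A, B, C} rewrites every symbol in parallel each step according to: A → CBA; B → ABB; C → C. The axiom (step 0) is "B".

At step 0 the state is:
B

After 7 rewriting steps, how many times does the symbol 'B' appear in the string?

k=0  B
k=1  ABB
k=2  CBAABBABB
k=3  CABBCBACBAABBABBCBAABBABB
k=4  CCBAABBABBCABBCBACABBCBACBAABBABBCBAABBABBCABBCBACBAABBABBCBAABBABB
k=5  CCABBCBACBAABBABBCBAABBABBCCBAABBABBCABBCBACCBAABBABBCABBC…BCABBCBACABBCBACBAABBABBCBAABBABBCABBCBACBAABBABBCBAABBABB  (len 177)
k=6  CCCBAABBABBCABBCBACABBCBACBAABBABBCBAABBABBCABBCBACBAABBAB…BCABBCBACABBCBACBAABBABBCBAABBABBCABBCBACBAABBABBCBAABBABB  (len 465)
k=7  CCCABBCBACBAABBABBCBAABBABBCCBAABBABBCABBCBACCBAABBABBCABB…BCABBCBACABBCBACBAABBABBCBAABBABBCABBCBACBAABBABBCBAABBABB  (len 1219)

610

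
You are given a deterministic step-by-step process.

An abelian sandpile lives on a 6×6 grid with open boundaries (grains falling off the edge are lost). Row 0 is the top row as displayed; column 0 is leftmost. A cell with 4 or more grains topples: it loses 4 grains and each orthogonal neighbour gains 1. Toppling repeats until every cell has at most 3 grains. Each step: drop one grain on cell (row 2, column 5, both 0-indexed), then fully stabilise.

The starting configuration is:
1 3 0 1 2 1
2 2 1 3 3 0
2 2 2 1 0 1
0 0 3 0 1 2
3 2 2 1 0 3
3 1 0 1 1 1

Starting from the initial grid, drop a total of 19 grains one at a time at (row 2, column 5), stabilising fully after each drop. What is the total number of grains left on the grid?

60

0) 1 3 0 1 2 1
2 2 1 3 3 0
2 2 2 1 0 1
0 0 3 0 1 2
3 2 2 1 0 3
3 1 0 1 1 1
1) 1 3 0 1 2 1
2 2 1 3 3 0
2 2 2 1 0 2
0 0 3 0 1 2
3 2 2 1 0 3
3 1 0 1 1 1
2) 1 3 0 1 2 1
2 2 1 3 3 0
2 2 2 1 0 3
0 0 3 0 1 2
3 2 2 1 0 3
3 1 0 1 1 1
3) 1 3 0 1 2 1
2 2 1 3 3 1
2 2 2 1 1 0
0 0 3 0 1 3
3 2 2 1 0 3
3 1 0 1 1 1
4) 1 3 0 1 2 1
2 2 1 3 3 1
2 2 2 1 1 1
0 0 3 0 1 3
3 2 2 1 0 3
3 1 0 1 1 1
5) 1 3 0 1 2 1
2 2 1 3 3 1
2 2 2 1 1 2
0 0 3 0 1 3
3 2 2 1 0 3
3 1 0 1 1 1
6) 1 3 0 1 2 1
2 2 1 3 3 1
2 2 2 1 1 3
0 0 3 0 1 3
3 2 2 1 0 3
3 1 0 1 1 1
7) 1 3 0 1 2 1
2 2 1 3 3 2
2 2 2 1 2 1
0 0 3 0 2 1
3 2 2 1 1 0
3 1 0 1 1 2
8) 1 3 0 1 2 1
2 2 1 3 3 2
2 2 2 1 2 2
0 0 3 0 2 1
3 2 2 1 1 0
3 1 0 1 1 2
9) 1 3 0 1 2 1
2 2 1 3 3 2
2 2 2 1 2 3
0 0 3 0 2 1
3 2 2 1 1 0
3 1 0 1 1 2
10) 1 3 0 1 2 1
2 2 1 3 3 3
2 2 2 1 3 0
0 0 3 0 2 2
3 2 2 1 1 0
3 1 0 1 1 2
11) 1 3 0 1 2 1
2 2 1 3 3 3
2 2 2 1 3 1
0 0 3 0 2 2
3 2 2 1 1 0
3 1 0 1 1 2
12) 1 3 0 1 2 1
2 2 1 3 3 3
2 2 2 1 3 2
0 0 3 0 2 2
3 2 2 1 1 0
3 1 0 1 1 2
13) 1 3 0 1 2 1
2 2 1 3 3 3
2 2 2 1 3 3
0 0 3 0 2 2
3 2 2 1 1 0
3 1 0 1 1 2
14) 1 3 0 2 3 2
2 2 2 0 2 1
2 2 2 3 1 2
0 0 3 0 3 3
3 2 2 1 1 0
3 1 0 1 1 2
15) 1 3 0 2 3 2
2 2 2 0 2 1
2 2 2 3 1 3
0 0 3 0 3 3
3 2 2 1 1 0
3 1 0 1 1 2
16) 1 3 0 2 3 2
2 2 2 0 2 2
2 2 2 3 3 1
0 0 3 1 0 1
3 2 2 1 2 1
3 1 0 1 1 2
17) 1 3 0 2 3 2
2 2 2 0 2 2
2 2 2 3 3 2
0 0 3 1 0 1
3 2 2 1 2 1
3 1 0 1 1 2
18) 1 3 0 2 3 2
2 2 2 0 2 2
2 2 2 3 3 3
0 0 3 1 0 1
3 2 2 1 2 1
3 1 0 1 1 2
19) 1 3 0 2 3 2
2 2 2 1 3 3
2 2 3 0 1 1
0 0 3 2 1 2
3 2 2 1 2 1
3 1 0 1 1 2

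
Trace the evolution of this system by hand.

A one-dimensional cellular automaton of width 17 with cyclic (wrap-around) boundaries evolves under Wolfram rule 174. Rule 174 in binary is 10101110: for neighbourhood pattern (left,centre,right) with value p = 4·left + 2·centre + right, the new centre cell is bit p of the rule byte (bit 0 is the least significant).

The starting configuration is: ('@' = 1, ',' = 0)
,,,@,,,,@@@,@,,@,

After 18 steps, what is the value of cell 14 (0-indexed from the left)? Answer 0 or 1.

[0] ,,,@,,,,@@@,@,,@,
[1] ,,@@,,,@@@,@@,@@,
[2] ,@@,,,@@@,@@,@@,,
[3] @@,,,@@@,@@,@@,,,
[4] @,,,@@@,@@,@@,,,@
[5] ,,,@@@,@@,@@,,,@@
[6] ,,@@@,@@,@@,,,@@,
[7] ,@@@,@@,@@,,,@@,,
[8] @@@,@@,@@,,,@@,,,
[9] @@,@@,@@,,,@@,,,@
[10] @,@@,@@,,,@@,,,@@
[11] ,@@,@@,,,@@,,,@@@
[12] @@,@@,,,@@,,,@@@,
[13] @,@@,,,@@,,,@@@,@
[14] ,@@,,,@@,,,@@@,@@
[15] @@,,,@@,,,@@@,@@,
[16] @,,,@@,,,@@@,@@,@
[17] ,,,@@,,,@@@,@@,@@
[18] ,,@@,,,@@@,@@,@@,

1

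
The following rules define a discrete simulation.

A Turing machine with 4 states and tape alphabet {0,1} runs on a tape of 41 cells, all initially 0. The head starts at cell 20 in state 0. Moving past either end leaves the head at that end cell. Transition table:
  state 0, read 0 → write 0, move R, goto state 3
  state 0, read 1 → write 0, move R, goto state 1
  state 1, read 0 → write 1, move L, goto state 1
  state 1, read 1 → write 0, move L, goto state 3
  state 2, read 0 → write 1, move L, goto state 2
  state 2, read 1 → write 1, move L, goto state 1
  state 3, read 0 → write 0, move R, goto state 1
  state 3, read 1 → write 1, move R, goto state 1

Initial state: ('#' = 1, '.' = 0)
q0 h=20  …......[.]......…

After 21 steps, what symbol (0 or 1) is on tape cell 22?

k=0  q0 h=20  …......[.]......…
k=1  q3 h=21  …......[.]......…
k=2  q1 h=22  …......[.]......…
k=3  q1 h=21  …......[.]#.....…
k=4  q1 h=20  …......[.]##....…
k=5  q1 h=19  …......[.]###...…
k=6  q1 h=18  …......[.]####..…
k=7  q1 h=17  …......[.]#####.…
k=8  q1 h=16  …......[.]######…
k=9  q1 h=15  …......[.]######…
k=10  q1 h=14  …......[.]######…
k=11  q1 h=13  …......[.]######…
k=12  q1 h=12  …......[.]######…
k=13  q1 h=11  …......[.]######…
k=14  q1 h=10  …......[.]######…
k=15  q1 h= 9  …......[.]######…
k=16  q1 h= 8  …......[.]######…
k=17  q1 h= 7  …......[.]######…
k=18  q1 h= 6  |......[.]######…
k=19  q1 h= 5  |.....[.]######…
k=20  q1 h= 4  |....[.]######…
k=21  q1 h= 3  |...[.]######…

1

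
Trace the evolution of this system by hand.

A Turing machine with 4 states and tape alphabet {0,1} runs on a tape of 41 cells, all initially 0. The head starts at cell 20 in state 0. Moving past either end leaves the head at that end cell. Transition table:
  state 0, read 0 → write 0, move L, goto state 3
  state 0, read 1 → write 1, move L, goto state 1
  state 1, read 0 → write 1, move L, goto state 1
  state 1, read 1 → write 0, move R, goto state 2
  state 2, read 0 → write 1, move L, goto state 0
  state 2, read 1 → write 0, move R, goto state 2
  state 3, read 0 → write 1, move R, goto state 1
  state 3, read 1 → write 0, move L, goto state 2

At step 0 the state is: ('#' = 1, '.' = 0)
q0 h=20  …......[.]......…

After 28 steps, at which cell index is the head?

0) q0 h=20  …......[.]......…
1) q3 h=19  …......[.]......…
2) q1 h=20  ….....#[.]......…
3) q1 h=19  …......[#]#.....…
4) q2 h=20  …......[#]......…
5) q2 h=21  …......[.]......…
6) q0 h=20  …......[.]#.....…
7) q3 h=19  …......[.].#....…
8) q1 h=20  ….....#[.]#.....…
9) q1 h=19  …......[#]##....…
10) q2 h=20  …......[#]#.....…
11) q2 h=21  …......[#]......…
12) q2 h=22  …......[.]......…
13) q0 h=21  …......[.]#.....…
14) q3 h=20  …......[.].#....…
15) q1 h=21  ….....#[.]#.....…
16) q1 h=20  …......[#]##....…
17) q2 h=21  …......[#]#.....…
18) q2 h=22  …......[#]......…
19) q2 h=23  …......[.]......…
20) q0 h=22  …......[.]#.....…
21) q3 h=21  …......[.].#....…
22) q1 h=22  ….....#[.]#.....…
23) q1 h=21  …......[#]##....…
24) q2 h=22  …......[#]#.....…
25) q2 h=23  …......[#]......…
26) q2 h=24  …......[.]......…
27) q0 h=23  …......[.]#.....…
28) q3 h=22  …......[.].#....…

22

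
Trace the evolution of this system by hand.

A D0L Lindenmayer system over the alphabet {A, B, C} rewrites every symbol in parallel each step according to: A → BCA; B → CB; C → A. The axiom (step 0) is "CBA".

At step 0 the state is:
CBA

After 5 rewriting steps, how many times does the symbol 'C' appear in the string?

32

t=0: CBA
t=1: ACBBCA
t=2: BCAACBCBABCA
t=3: CBABCABCAACBACBBCACBABCA
t=4: ACBBCACBABCACBABCABCAACBBCAACBCBABCAACBBCACBABCA
t=5: BCAACBCBABCAACBBCACBABCAACBBCACBABCACBABCABCAACBCBABCABCAACBACBBCACBABCABCAACBCBABCAACBBCACBABCA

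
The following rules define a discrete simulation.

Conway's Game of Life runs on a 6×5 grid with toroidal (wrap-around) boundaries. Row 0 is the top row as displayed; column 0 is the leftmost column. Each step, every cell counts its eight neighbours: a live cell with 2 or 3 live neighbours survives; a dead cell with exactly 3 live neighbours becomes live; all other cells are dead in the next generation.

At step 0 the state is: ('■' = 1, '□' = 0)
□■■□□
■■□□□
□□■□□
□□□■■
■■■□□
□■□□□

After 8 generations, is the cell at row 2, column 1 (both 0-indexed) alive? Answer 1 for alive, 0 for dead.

0

[0] □■■□□
■■□□□
□□■□□
□□□■■
■■■□□
□■□□□
[1] □□■□□
■□□□□
■■■■■
■□□■■
■■■■■
□□□□□
[2] □□□□□
■□□□□
□□■□□
□□□□□
□■■□□
■□□□■
[3] ■□□□■
□□□□□
□□□□□
□■■□□
■■□□□
■■□□□
[4] ■■□□■
□□□□□
□□□□□
■■■□□
□□□□□
□□□□□
[5] ■□□□□
■□□□□
□■□□□
□■□□□
□■□□□
■□□□□
[6] ■■□□■
■■□□□
■■□□□
■■■□□
■■□□□
■■□□□
[7] □□■□■
□□■□□
□□□□■
□□■□■
□□□□■
□□■□□
[8] □■■□□
□□□□□
□□□□□
■□□□■
□□□□□
□□□□□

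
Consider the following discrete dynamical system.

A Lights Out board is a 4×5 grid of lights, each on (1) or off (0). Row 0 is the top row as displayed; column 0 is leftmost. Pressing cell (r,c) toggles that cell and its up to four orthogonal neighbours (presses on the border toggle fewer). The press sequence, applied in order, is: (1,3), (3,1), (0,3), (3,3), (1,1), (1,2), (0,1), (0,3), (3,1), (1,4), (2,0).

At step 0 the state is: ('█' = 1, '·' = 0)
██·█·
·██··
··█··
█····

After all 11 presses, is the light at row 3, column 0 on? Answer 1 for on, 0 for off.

0

0) ██·█·
·██··
··█··
█····
1) ██···
·█·██
··██·
█····
2) ██···
·█·██
·███·
·██··
3) █████
·█··█
·███·
·██··
4) █████
·█··█
·██··
·█·██
5) █·███
█·█·█
··█··
·█·██
6) █··██
██·██
·····
·█·██
7) ·████
█··██
·····
·█·██
8) ·█···
█···█
·····
·█·██
9) ·█···
█···█
·█···
█·███
10) ·█··█
█··█·
·█··█
█·███
11) ·█··█
···█·
█···█
··███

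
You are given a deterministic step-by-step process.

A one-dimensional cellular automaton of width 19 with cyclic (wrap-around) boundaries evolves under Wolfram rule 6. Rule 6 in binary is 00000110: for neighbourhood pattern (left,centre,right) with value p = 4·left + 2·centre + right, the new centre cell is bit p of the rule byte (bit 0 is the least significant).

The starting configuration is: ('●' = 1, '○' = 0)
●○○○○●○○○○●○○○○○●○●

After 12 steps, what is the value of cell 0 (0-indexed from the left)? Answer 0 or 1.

0

k=0  ●○○○○●○○○○●○○○○○●○●
k=1  ○○○○●●○○○●●○○○○●●○○
k=2  ○○○●○○○○●○○○○○●○○○○
k=3  ○○●●○○○●●○○○○●●○○○○
k=4  ○●○○○○●○○○○○●○○○○○○
k=5  ●●○○○●●○○○○●●○○○○○○
k=6  ○○○○●○○○○○●○○○○○○○●
k=7  ○○○●●○○○○●●○○○○○○●●
k=8  ○○●○○○○○●○○○○○○○●○○
k=9  ○●●○○○○●●○○○○○○●●○○
k=10  ●○○○○○●○○○○○○○●○○○○
k=11  ●○○○○●●○○○○○○●●○○○●
k=12  ○○○○●○○○○○○○●○○○○●○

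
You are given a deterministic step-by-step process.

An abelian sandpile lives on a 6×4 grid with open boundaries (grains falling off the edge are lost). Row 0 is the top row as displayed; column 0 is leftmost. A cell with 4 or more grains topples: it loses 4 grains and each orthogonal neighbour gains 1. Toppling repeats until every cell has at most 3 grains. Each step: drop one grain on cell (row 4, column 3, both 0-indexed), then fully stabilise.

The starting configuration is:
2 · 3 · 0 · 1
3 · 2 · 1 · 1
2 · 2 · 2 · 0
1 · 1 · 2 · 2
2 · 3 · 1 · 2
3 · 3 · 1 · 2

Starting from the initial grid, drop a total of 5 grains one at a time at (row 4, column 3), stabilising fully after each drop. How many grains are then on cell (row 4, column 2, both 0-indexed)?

t=0: 2 · 3 · 0 · 1
3 · 2 · 1 · 1
2 · 2 · 2 · 0
1 · 1 · 2 · 2
2 · 3 · 1 · 2
3 · 3 · 1 · 2
t=1: 2 · 3 · 0 · 1
3 · 2 · 1 · 1
2 · 2 · 2 · 0
1 · 1 · 2 · 2
2 · 3 · 1 · 3
3 · 3 · 1 · 2
t=2: 2 · 3 · 0 · 1
3 · 2 · 1 · 1
2 · 2 · 2 · 0
1 · 1 · 2 · 3
2 · 3 · 2 · 0
3 · 3 · 1 · 3
t=3: 2 · 3 · 0 · 1
3 · 2 · 1 · 1
2 · 2 · 2 · 0
1 · 1 · 2 · 3
2 · 3 · 2 · 1
3 · 3 · 1 · 3
t=4: 2 · 3 · 0 · 1
3 · 2 · 1 · 1
2 · 2 · 2 · 0
1 · 1 · 2 · 3
2 · 3 · 2 · 2
3 · 3 · 1 · 3
t=5: 2 · 3 · 0 · 1
3 · 2 · 1 · 1
2 · 2 · 2 · 0
1 · 1 · 2 · 3
2 · 3 · 2 · 3
3 · 3 · 1 · 3

2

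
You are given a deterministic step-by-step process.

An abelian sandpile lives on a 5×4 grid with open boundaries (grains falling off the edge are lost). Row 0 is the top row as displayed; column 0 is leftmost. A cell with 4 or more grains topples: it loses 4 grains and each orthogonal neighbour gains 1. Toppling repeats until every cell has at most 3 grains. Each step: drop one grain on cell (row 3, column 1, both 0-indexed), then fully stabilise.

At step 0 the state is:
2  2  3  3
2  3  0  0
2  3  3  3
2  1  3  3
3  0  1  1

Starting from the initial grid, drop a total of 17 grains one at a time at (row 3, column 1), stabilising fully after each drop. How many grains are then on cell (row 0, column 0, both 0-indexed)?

step 0: 2  2  3  3
2  3  0  0
2  3  3  3
2  1  3  3
3  0  1  1
step 1: 2  2  3  3
2  3  0  0
2  3  3  3
2  2  3  3
3  0  1  1
step 2: 2  2  3  3
2  3  0  0
2  3  3  3
2  3  3  3
3  0  1  1
step 3: 2  3  3  3
3  0  2  1
3  2  2  1
3  2  2  1
3  1  2  2
step 4: 2  3  3  3
3  0  2  1
3  2  2  1
3  3  2  1
3  1  2  2
step 5: 3  3  3  3
0  2  2  1
2  0  3  1
2  2  3  1
0  3  2  2
step 6: 3  3  3  3
0  2  2  1
2  0  3  1
2  3  3  1
0  3  2  2
step 7: 3  3  3  3
0  2  3  1
2  2  0  2
3  2  2  2
1  1  0  3
step 8: 3  3  3  3
0  2  3  1
2  2  0  2
3  3  2  2
1  1  0  3
step 9: 3  3  3  3
0  2  3  1
3  3  0  2
0  1  3  2
2  2  0  3
step 10: 3  3  3  3
0  2  3  1
3  3  0  2
0  2  3  2
2  2  0  3
step 11: 3  3  3  3
0  2  3  1
3  3  0  2
0  3  3  2
2  2  0  3
step 12: 3  3  3  3
1  3  3  1
0  1  2  2
2  2  0  3
2  3  1  3
step 13: 3  3  3  3
1  3  3  1
0  1  2  2
2  3  0  3
2  3  1  3
step 14: 3  3  3  3
1  3  3  1
0  2  2  2
3  1  1  3
3  0  2  3
step 15: 3  3  3  3
1  3  3  1
0  2  2  2
3  2  1  3
3  0  2  3
step 16: 3  3  3  3
1  3  3  1
0  2  2  2
3  3  1  3
3  0  2  3
step 17: 3  3  3  3
1  3  3  1
1  3  2  2
1  1  2  3
0  2  2  3

3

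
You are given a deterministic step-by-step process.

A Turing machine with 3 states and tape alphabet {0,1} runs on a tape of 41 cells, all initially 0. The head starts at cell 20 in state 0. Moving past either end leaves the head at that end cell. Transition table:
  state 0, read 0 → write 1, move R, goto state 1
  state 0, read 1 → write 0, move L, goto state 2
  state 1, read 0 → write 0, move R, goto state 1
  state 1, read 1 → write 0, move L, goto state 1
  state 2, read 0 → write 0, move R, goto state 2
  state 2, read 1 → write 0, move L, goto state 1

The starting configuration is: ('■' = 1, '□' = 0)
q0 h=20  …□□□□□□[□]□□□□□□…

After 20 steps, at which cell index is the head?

t=0: q0 h=20  …□□□□□□[□]□□□□□□…
t=1: q1 h=21  …□□□□□■[□]□□□□□□…
t=2: q1 h=22  …□□□□■□[□]□□□□□□…
t=3: q1 h=23  …□□□■□□[□]□□□□□□…
t=4: q1 h=24  …□□■□□□[□]□□□□□□…
t=5: q1 h=25  …□■□□□□[□]□□□□□□…
t=6: q1 h=26  …■□□□□□[□]□□□□□□…
t=7: q1 h=27  …□□□□□□[□]□□□□□□…
t=8: q1 h=28  …□□□□□□[□]□□□□□□…
t=9: q1 h=29  …□□□□□□[□]□□□□□□…
t=10: q1 h=30  …□□□□□□[□]□□□□□□…
t=11: q1 h=31  …□□□□□□[□]□□□□□□…
t=12: q1 h=32  …□□□□□□[□]□□□□□□…
t=13: q1 h=33  …□□□□□□[□]□□□□□□…
t=14: q1 h=34  …□□□□□□[□]□□□□□□|
t=15: q1 h=35  …□□□□□□[□]□□□□□|
t=16: q1 h=36  …□□□□□□[□]□□□□|
t=17: q1 h=37  …□□□□□□[□]□□□|
t=18: q1 h=38  …□□□□□□[□]□□|
t=19: q1 h=39  …□□□□□□[□]□|
t=20: q1 h=40  …□□□□□□[□]|

40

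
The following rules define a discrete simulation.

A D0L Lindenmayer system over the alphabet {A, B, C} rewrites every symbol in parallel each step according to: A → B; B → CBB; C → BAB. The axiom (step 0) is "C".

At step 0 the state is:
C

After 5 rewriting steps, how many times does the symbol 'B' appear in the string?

113

0) C
1) BAB
2) CBBBCBB
3) BABCBBCBBCBBBABCBBCBB
4) CBBBCBBBABCBBCBBBABCBBCBBBABCBBCBBCBBBCBBBABCBBCBBBABCBBCBB
5) BABCBBCBBCBBBABCBBCBBCBBBCBBBABCBBCBBBABCBBCBBCBBBCBBBABCB…ABCBBCBBCBBBCBBBABCBBCBBBABCBBCBBCBBBCBBBABCBBCBBBABCBBCBB  (len 167)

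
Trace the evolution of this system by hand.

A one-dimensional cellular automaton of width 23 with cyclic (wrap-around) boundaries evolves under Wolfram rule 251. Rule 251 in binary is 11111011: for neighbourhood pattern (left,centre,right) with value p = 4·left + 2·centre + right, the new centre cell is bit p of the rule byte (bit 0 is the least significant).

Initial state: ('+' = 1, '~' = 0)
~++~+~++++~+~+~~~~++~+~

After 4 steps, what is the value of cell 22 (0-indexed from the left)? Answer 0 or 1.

k=0  ~++~+~++++~+~+~~~~++~+~
k=1  ++++~++++++~+~+++++++~+
k=2  ++++++++++++~++++++++++
k=3  +++++++++++++++++++++++
k=4  +++++++++++++++++++++++

1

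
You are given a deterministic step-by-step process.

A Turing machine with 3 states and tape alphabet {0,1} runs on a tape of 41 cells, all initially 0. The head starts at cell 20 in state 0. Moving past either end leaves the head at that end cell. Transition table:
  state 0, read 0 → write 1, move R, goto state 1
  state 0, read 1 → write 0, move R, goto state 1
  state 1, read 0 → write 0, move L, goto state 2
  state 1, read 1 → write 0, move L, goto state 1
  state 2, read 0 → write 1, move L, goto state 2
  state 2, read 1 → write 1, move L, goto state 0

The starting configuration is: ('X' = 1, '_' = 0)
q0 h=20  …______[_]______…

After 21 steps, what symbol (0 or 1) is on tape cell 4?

1

step 0: q0 h=20  …______[_]______…
step 1: q1 h=21  …_____X[_]______…
step 2: q2 h=20  …______[X]______…
step 3: q0 h=19  …______[_]X_____…
step 4: q1 h=20  …_____X[X]______…
step 5: q1 h=19  …______[X]______…
step 6: q1 h=18  …______[_]______…
step 7: q2 h=17  …______[_]______…
step 8: q2 h=16  …______[_]X_____…
step 9: q2 h=15  …______[_]XX____…
step 10: q2 h=14  …______[_]XXX___…
step 11: q2 h=13  …______[_]XXXX__…
step 12: q2 h=12  …______[_]XXXXX_…
step 13: q2 h=11  …______[_]XXXXXX…
step 14: q2 h=10  …______[_]XXXXXX…
step 15: q2 h= 9  …______[_]XXXXXX…
step 16: q2 h= 8  …______[_]XXXXXX…
step 17: q2 h= 7  …______[_]XXXXXX…
step 18: q2 h= 6  |______[_]XXXXXX…
step 19: q2 h= 5  |_____[_]XXXXXX…
step 20: q2 h= 4  |____[_]XXXXXX…
step 21: q2 h= 3  |___[_]XXXXXX…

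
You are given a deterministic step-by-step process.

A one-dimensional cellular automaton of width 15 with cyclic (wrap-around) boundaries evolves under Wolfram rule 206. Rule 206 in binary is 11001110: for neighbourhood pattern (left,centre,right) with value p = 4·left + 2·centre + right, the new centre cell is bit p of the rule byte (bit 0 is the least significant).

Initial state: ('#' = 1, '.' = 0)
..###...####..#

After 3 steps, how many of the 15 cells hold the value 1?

step 0: ..###...####..#
step 1: .####..#####.##
step 2: .####.######.##
step 3: .####.######.##

12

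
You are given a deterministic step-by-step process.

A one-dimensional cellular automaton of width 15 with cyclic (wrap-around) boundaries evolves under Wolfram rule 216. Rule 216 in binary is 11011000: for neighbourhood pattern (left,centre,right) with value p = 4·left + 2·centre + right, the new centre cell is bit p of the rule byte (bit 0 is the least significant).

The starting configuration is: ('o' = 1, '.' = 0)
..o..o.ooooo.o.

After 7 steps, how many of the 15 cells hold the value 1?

k=0  ..o..o.ooooo.o.
k=1  ...o...ooooo..o
k=2  o...o..oooooo..
k=3  .o...o.ooooooo.
k=4  ..o....oooooooo
k=5  o..o...oooooooo
k=6  oo..o..oooooooo
k=7  ooo..o.oooooooo

12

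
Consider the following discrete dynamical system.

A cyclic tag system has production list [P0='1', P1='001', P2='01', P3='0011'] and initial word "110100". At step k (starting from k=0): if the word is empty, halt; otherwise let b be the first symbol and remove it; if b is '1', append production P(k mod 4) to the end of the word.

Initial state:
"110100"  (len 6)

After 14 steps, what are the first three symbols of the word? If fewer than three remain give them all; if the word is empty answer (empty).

010

t=0: "110100"  (len 6)
t=1: "101001"  (len 6)
t=2: "01001001"  (len 8)
t=3: "1001001"  (len 7)
t=4: "0010010011"  (len 10)
t=5: "010010011"  (len 9)
t=6: "10010011"  (len 8)
t=7: "001001101"  (len 9)
t=8: "01001101"  (len 8)
t=9: "1001101"  (len 7)
t=10: "001101001"  (len 9)
t=11: "01101001"  (len 8)
t=12: "1101001"  (len 7)
t=13: "1010011"  (len 7)
t=14: "010011001"  (len 9)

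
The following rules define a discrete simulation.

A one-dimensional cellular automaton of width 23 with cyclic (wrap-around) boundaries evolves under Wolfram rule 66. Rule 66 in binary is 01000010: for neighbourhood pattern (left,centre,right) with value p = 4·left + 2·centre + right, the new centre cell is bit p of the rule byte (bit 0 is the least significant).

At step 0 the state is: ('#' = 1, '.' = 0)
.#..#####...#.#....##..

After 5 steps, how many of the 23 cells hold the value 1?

step 0: .#..#####...#.#....##..
step 1: #..#....#..#......#.#..
step 2: ..#....#..#......#....#
step 3: .#....#..#......#....#.
step 4: #....#..#......#....#..
step 5: ....#..#......#....#..#

5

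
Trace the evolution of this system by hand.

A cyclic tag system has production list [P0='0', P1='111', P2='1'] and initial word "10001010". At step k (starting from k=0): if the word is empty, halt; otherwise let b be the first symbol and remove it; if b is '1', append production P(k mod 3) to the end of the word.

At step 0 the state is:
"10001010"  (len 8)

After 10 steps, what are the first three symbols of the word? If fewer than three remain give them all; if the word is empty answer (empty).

gen 0: "10001010"  (len 8)
gen 1: "00010100"  (len 8)
gen 2: "0010100"  (len 7)
gen 3: "010100"  (len 6)
gen 4: "10100"  (len 5)
gen 5: "0100111"  (len 7)
gen 6: "100111"  (len 6)
gen 7: "001110"  (len 6)
gen 8: "01110"  (len 5)
gen 9: "1110"  (len 4)
gen 10: "1100"  (len 4)

110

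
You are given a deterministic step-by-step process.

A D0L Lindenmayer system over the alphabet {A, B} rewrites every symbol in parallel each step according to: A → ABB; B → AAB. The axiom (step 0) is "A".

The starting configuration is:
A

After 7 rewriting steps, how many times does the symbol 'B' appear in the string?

step 0: A
step 1: ABB
step 2: ABBAABAAB
step 3: ABBAABAABABBABBAABABBABBAAB
step 4: ABBAABAABABBABBAABABBABBAABABBAABAABABBAABAABABBABBAABABBAABAABABBAABAABABBABBAAB
step 5: ABBAABAABABBABBAABABBABBAABABBAABAABABBAABAABABBABBAABABBA…BAABABBAABAABABBABBAABABBABBAABABBAABAABABBAABAABABBABBAAB  (len 243)
step 6: ABBAABAABABBABBAABABBABBAABABBAABAABABBAABAABABBABBAABABBA…BAABABBAABAABABBABBAABABBABBAABABBAABAABABBAABAABABBABBAAB  (len 729)
step 7: ABBAABAABABBABBAABABBABBAABABBAABAABABBAABAABABBABBAABABBA…BAABABBAABAABABBABBAABABBABBAABABBAABAABABBAABAABABBABBAAB  (len 2187)

1094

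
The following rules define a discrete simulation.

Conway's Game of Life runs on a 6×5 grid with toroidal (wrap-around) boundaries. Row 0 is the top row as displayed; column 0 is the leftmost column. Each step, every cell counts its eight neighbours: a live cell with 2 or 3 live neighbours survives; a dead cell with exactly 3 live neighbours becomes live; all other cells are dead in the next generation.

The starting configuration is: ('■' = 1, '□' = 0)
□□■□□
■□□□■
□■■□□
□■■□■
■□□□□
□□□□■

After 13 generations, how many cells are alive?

t=0: □□■□□
■□□□■
□■■□□
□■■□■
■□□□□
□□□□■
t=1: ■□□■■
■□■■□
□□■□■
□□■■□
■■□■■
□□□□□
t=2: ■■■■□
■□■□□
□□□□■
□□□□□
■■□■■
□■■□□
t=3: ■□□■■
■□■□□
□□□□□
□□□■□
■■□■■
□□□□□
t=4: ■■□■■
■■□■□
□□□□□
■□■■□
■□■■■
□■■□□
t=5: □□□■□
□■□■□
■□□■□
■□■□□
■□□□□
□□□□□
t=6: □□■□□
□□□■□
■□□■□
■□□□□
□■□□□
□□□□□
t=7: □□□□□
□□■■■
□□□□□
■■□□■
□□□□□
□□□□□
t=8: □□□■□
□□□■□
□■■□□
■□□□□
■□□□□
□□□□□
t=9: □□□□□
□□□■□
□■■□□
■□□□□
□□□□□
□□□□□
t=10: □□□□□
□□■□□
□■■□□
□■□□□
□□□□□
□□□□□
t=11: □□□□□
□■■□□
□■■□□
□■■□□
□□□□□
□□□□□
t=12: □□□□□
□■■□□
■□□■□
□■■□□
□□□□□
□□□□□
t=13: □□□□□
□■■□□
■□□■□
□■■□□
□□□□□
□□□□□

6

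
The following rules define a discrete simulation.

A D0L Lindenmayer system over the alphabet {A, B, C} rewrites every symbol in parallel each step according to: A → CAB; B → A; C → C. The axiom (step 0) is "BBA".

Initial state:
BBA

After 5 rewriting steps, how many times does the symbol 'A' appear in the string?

gen 0: BBA
gen 1: AACAB
gen 2: CABCABCCABA
gen 3: CCABACCABACCCABACAB
gen 4: CCCABACABCCCABACABCCCCABACABCCABA
gen 5: CCCCABACABCCABACCCCABACABCCABACCCCCABACABCCABACCCABACAB

18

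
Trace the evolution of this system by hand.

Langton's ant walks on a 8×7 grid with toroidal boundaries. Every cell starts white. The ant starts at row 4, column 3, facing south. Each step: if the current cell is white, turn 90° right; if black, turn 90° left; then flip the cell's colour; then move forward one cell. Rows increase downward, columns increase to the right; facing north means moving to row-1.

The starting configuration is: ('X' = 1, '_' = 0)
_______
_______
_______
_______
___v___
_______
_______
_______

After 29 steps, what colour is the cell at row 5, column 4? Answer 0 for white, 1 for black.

1

k=0  _______
_______
_______
_______
___v___
_______
_______
_______
k=1  _______
_______
_______
_______
__<X___
_______
_______
_______
k=2  _______
_______
_______
__^____
__XX___
_______
_______
_______
k=3  _______
_______
_______
__X>___
__XX___
_______
_______
_______
k=4  _______
_______
_______
__XX___
__Xv___
_______
_______
_______
k=5  _______
_______
_______
__XX___
__X_>__
_______
_______
_______
k=6  _______
_______
_______
__XX___
__X_X__
____v__
_______
_______
k=7  _______
_______
_______
__XX___
__X_X__
___<X__
_______
_______
k=8  _______
_______
_______
__XX___
__X^X__
___XX__
_______
_______
k=9  _______
_______
_______
__XX___
__XX>__
___XX__
_______
_______
k=10  _______
_______
_______
__XX^__
__XX___
___XX__
_______
_______
k=11  _______
_______
_______
__XXX>_
__XX___
___XX__
_______
_______
k=12  _______
_______
_______
__XXXX_
__XX_v_
___XX__
_______
_______
k=13  _______
_______
_______
__XXXX_
__XX<X_
___XX__
_______
_______
k=14  _______
_______
_______
__XX^X_
__XXXX_
___XX__
_______
_______
k=15  _______
_______
_______
__X<_X_
__XXXX_
___XX__
_______
_______
k=16  _______
_______
_______
__X__X_
__XvXX_
___XX__
_______
_______
k=17  _______
_______
_______
__X__X_
__X_>X_
___XX__
_______
_______
k=18  _______
_______
_______
__X_^X_
__X__X_
___XX__
_______
_______
k=19  _______
_______
_______
__X_X>_
__X__X_
___XX__
_______
_______
k=20  _______
_______
_____^_
__X_X__
__X__X_
___XX__
_______
_______
k=21  _______
_______
_____X>
__X_X__
__X__X_
___XX__
_______
_______
k=22  _______
_______
_____XX
__X_X_v
__X__X_
___XX__
_______
_______
k=23  _______
_______
_____XX
__X_X<X
__X__X_
___XX__
_______
_______
k=24  _______
_______
_____^X
__X_XXX
__X__X_
___XX__
_______
_______
k=25  _______
_______
____<_X
__X_XXX
__X__X_
___XX__
_______
_______
k=26  _______
____^__
____X_X
__X_XXX
__X__X_
___XX__
_______
_______
k=27  _______
____X>_
____X_X
__X_XXX
__X__X_
___XX__
_______
_______
k=28  _______
____XX_
____XvX
__X_XXX
__X__X_
___XX__
_______
_______
k=29  _______
____XX_
____<XX
__X_XXX
__X__X_
___XX__
_______
_______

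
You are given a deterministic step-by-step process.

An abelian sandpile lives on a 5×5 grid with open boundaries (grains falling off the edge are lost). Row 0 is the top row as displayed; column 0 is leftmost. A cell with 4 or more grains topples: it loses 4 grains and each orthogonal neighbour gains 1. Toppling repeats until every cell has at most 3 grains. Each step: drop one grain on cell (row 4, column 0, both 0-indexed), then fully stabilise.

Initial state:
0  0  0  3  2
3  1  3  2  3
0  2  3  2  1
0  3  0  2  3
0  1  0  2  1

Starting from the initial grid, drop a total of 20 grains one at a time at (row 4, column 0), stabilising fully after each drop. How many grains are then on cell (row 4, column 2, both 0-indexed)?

k=0  0  0  0  3  2
3  1  3  2  3
0  2  3  2  1
0  3  0  2  3
0  1  0  2  1
k=1  0  0  0  3  2
3  1  3  2  3
0  2  3  2  1
0  3  0  2  3
1  1  0  2  1
k=2  0  0  0  3  2
3  1  3  2  3
0  2  3  2  1
0  3  0  2  3
2  1  0  2  1
k=3  0  0  0  3  2
3  1  3  2  3
0  2  3  2  1
0  3  0  2  3
3  1  0  2  1
k=4  0  0  0  3  2
3  1  3  2  3
0  2  3  2  1
1  3  0  2  3
0  2  0  2  1
k=5  0  0  0  3  2
3  1  3  2  3
0  2  3  2  1
1  3  0  2  3
1  2  0  2  1
k=6  0  0  0  3  2
3  1  3  2  3
0  2  3  2  1
1  3  0  2  3
2  2  0  2  1
k=7  0  0  0  3  2
3  1  3  2  3
0  2  3  2  1
1  3  0  2  3
3  2  0  2  1
k=8  0  0  0  3  2
3  1  3  2  3
0  2  3  2  1
2  3  0  2  3
0  3  0  2  1
k=9  0  0  0  3  2
3  1  3  2  3
0  2  3  2  1
2  3  0  2  3
1  3  0  2  1
k=10  0  0  0  3  2
3  1  3  2  3
0  2  3  2  1
2  3  0  2  3
2  3  0  2  1
k=11  0  0  0  3  2
3  1  3  2  3
0  2  3  2  1
2  3  0  2  3
3  3  0  2  1
k=12  0  0  0  3  2
3  1  3  2  3
1  3  3  2  1
0  1  1  2  3
2  1  1  2  1
k=13  0  0  0  3  2
3  1  3  2  3
1  3  3  2  1
0  1  1  2  3
3  1  1  2  1
k=14  0  0  0  3  2
3  1  3  2  3
1  3  3  2  1
1  1  1  2  3
0  2  1  2  1
k=15  0  0  0  3  2
3  1  3  2  3
1  3  3  2  1
1  1  1  2  3
1  2  1  2  1
k=16  0  0  0  3  2
3  1  3  2  3
1  3  3  2  1
1  1  1  2  3
2  2  1  2  1
k=17  0  0  0  3  2
3  1  3  2  3
1  3  3  2  1
1  1  1  2  3
3  2  1  2  1
k=18  0  0  0  3  2
3  1  3  2  3
1  3  3  2  1
2  1  1  2  3
0  3  1  2  1
k=19  0  0  0  3  2
3  1  3  2  3
1  3  3  2  1
2  1  1  2  3
1  3  1  2  1
k=20  0  0  0  3  2
3  1  3  2  3
1  3  3  2  1
2  1  1  2  3
2  3  1  2  1

1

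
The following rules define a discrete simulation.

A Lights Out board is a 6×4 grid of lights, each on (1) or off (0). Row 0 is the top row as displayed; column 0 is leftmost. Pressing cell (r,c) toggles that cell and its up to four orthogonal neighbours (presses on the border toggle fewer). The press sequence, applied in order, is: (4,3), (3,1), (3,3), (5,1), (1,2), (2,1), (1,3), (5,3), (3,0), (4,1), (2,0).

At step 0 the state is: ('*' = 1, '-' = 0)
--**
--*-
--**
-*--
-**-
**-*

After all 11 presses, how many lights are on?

[0] --**
--*-
--**
-*--
-**-
**-*
[1] --**
--*-
--**
-*-*
-*-*
**--
[2] --**
--*-
-***
*-**
---*
**--
[3] --**
--*-
-**-
*---
----
**--
[4] --**
--*-
-**-
*---
-*--
--*-
[5] ---*
-*-*
-*--
*---
-*--
--*-
[6] ---*
---*
*-*-
**--
-*--
--*-
[7] ----
--*-
*-**
**--
-*--
--*-
[8] ----
--*-
*-**
**--
-*-*
---*
[9] ----
--*-
--**
----
**-*
---*
[10] ----
--*-
--**
-*--
--**
-*-*
[11] ----
*-*-
****
**--
--**
-*-*

12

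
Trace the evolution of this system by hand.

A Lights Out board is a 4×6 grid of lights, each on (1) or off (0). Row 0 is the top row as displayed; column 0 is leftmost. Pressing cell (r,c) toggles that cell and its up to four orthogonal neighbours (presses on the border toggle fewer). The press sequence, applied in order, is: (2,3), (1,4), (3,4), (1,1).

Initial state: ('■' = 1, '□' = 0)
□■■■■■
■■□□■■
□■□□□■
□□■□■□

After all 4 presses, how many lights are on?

10

step 0: □■■■■■
■■□□■■
□■□□□■
□□■□■□
step 1: □■■■■■
■■□■■■
□■■■■■
□□■■■□
step 2: □■■■□■
■■□□□□
□■■■□■
□□■■■□
step 3: □■■■□■
■■□□□□
□■■■■■
□□■□□■
step 4: □□■■□■
□□■□□□
□□■■■■
□□■□□■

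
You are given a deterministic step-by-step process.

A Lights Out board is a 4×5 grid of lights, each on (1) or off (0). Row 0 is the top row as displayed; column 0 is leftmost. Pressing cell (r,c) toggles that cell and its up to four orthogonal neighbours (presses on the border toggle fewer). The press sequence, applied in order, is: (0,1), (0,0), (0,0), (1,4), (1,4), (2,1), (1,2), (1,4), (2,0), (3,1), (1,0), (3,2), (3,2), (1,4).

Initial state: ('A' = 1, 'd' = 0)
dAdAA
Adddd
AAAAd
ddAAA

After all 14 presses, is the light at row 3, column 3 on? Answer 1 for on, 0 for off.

step 0: dAdAA
Adddd
AAAAd
ddAAA
step 1: AdAAA
AAddd
AAAAd
ddAAA
step 2: dAAAA
dAddd
AAAAd
ddAAA
step 3: AdAAA
AAddd
AAAAd
ddAAA
step 4: AdAAd
AAdAA
AAAAA
ddAAA
step 5: AdAAA
AAddd
AAAAd
ddAAA
step 6: AdAAA
Adddd
dddAd
dAAAA
step 7: AddAA
AAAAd
ddAAd
dAAAA
step 8: AddAd
AAAdA
ddAAA
dAAAA
step 9: AddAd
dAAdA
AAAAA
AAAAA
step 10: AddAd
dAAdA
AdAAA
dddAA
step 11: dddAd
AdAdA
ddAAA
dddAA
step 12: dddAd
AdAdA
dddAA
dAAdA
step 13: dddAd
AdAdA
ddAAA
dddAA
step 14: dddAA
AdAAd
ddAAd
dddAA

1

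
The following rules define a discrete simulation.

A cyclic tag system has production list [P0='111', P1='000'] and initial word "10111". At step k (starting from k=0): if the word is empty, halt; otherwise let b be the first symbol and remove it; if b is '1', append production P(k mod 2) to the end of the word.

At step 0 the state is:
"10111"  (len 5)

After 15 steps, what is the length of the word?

23

step 0: "10111"  (len 5)
step 1: "0111111"  (len 7)
step 2: "111111"  (len 6)
step 3: "11111111"  (len 8)
step 4: "1111111000"  (len 10)
step 5: "111111000111"  (len 12)
step 6: "11111000111000"  (len 14)
step 7: "1111000111000111"  (len 16)
step 8: "111000111000111000"  (len 18)
step 9: "11000111000111000111"  (len 20)
step 10: "1000111000111000111000"  (len 22)
step 11: "000111000111000111000111"  (len 24)
step 12: "00111000111000111000111"  (len 23)
step 13: "0111000111000111000111"  (len 22)
step 14: "111000111000111000111"  (len 21)
step 15: "11000111000111000111111"  (len 23)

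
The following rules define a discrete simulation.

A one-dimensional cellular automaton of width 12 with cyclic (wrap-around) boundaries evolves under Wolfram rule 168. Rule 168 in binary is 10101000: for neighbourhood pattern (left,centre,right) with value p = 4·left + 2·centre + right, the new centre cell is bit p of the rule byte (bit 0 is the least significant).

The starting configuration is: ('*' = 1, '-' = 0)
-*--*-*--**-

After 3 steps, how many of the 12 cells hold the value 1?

0

t=0: -*--*-*--**-
t=1: -----*---*--
t=2: ------------
t=3: ------------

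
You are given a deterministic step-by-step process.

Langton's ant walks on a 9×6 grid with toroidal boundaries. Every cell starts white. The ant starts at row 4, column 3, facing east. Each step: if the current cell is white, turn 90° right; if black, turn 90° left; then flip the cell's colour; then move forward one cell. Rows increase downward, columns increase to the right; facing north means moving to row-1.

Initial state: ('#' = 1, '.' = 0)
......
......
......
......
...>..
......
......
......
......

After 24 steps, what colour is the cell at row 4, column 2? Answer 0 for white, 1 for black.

0

step 0: ......
......
......
......
...>..
......
......
......
......
step 1: ......
......
......
......
...#..
...v..
......
......
......
step 2: ......
......
......
......
...#..
..<#..
......
......
......
step 3: ......
......
......
......
..^#..
..##..
......
......
......
step 4: ......
......
......
......
..#>..
..##..
......
......
......
step 5: ......
......
......
...^..
..#...
..##..
......
......
......
step 6: ......
......
......
...#>.
..#...
..##..
......
......
......
step 7: ......
......
......
...##.
..#.v.
..##..
......
......
......
step 8: ......
......
......
...##.
..#<#.
..##..
......
......
......
step 9: ......
......
......
...^#.
..###.
..##..
......
......
......
step 10: ......
......
......
..<.#.
..###.
..##..
......
......
......
step 11: ......
......
..^...
..#.#.
..###.
..##..
......
......
......
step 12: ......
......
..#>..
..#.#.
..###.
..##..
......
......
......
step 13: ......
......
..##..
..#v#.
..###.
..##..
......
......
......
step 14: ......
......
..##..
..<##.
..###.
..##..
......
......
......
step 15: ......
......
..##..
...##.
..v##.
..##..
......
......
......
step 16: ......
......
..##..
...##.
...>#.
..##..
......
......
......
step 17: ......
......
..##..
...^#.
....#.
..##..
......
......
......
step 18: ......
......
..##..
..<.#.
....#.
..##..
......
......
......
step 19: ......
......
..^#..
..#.#.
....#.
..##..
......
......
......
step 20: ......
......
.<.#..
..#.#.
....#.
..##..
......
......
......
step 21: ......
.^....
.#.#..
..#.#.
....#.
..##..
......
......
......
step 22: ......
.#>...
.#.#..
..#.#.
....#.
..##..
......
......
......
step 23: ......
.##...
.#v#..
..#.#.
....#.
..##..
......
......
......
step 24: ......
.##...
.<##..
..#.#.
....#.
..##..
......
......
......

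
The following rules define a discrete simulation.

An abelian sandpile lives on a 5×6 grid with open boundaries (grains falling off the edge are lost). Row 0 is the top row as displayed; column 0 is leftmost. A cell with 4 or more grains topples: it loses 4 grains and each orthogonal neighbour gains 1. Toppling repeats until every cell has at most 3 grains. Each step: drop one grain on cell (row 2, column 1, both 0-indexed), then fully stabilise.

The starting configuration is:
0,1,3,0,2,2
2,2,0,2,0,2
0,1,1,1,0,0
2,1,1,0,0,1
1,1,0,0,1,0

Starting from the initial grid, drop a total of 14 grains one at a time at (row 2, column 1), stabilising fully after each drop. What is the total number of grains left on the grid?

38

gen 0: 0,1,3,0,2,2
2,2,0,2,0,2
0,1,1,1,0,0
2,1,1,0,0,1
1,1,0,0,1,0
gen 1: 0,1,3,0,2,2
2,2,0,2,0,2
0,2,1,1,0,0
2,1,1,0,0,1
1,1,0,0,1,0
gen 2: 0,1,3,0,2,2
2,2,0,2,0,2
0,3,1,1,0,0
2,1,1,0,0,1
1,1,0,0,1,0
gen 3: 0,1,3,0,2,2
2,3,0,2,0,2
1,0,2,1,0,0
2,2,1,0,0,1
1,1,0,0,1,0
gen 4: 0,1,3,0,2,2
2,3,0,2,0,2
1,1,2,1,0,0
2,2,1,0,0,1
1,1,0,0,1,0
gen 5: 0,1,3,0,2,2
2,3,0,2,0,2
1,2,2,1,0,0
2,2,1,0,0,1
1,1,0,0,1,0
gen 6: 0,1,3,0,2,2
2,3,0,2,0,2
1,3,2,1,0,0
2,2,1,0,0,1
1,1,0,0,1,0
gen 7: 0,2,3,0,2,2
3,0,1,2,0,2
2,1,3,1,0,0
2,3,1,0,0,1
1,1,0,0,1,0
gen 8: 0,2,3,0,2,2
3,0,1,2,0,2
2,2,3,1,0,0
2,3,1,0,0,1
1,1,0,0,1,0
gen 9: 0,2,3,0,2,2
3,0,1,2,0,2
2,3,3,1,0,0
2,3,1,0,0,1
1,1,0,0,1,0
gen 10: 0,2,3,0,2,2
3,1,2,2,0,2
3,2,0,2,0,0
3,0,3,0,0,1
1,2,0,0,1,0
gen 11: 0,2,3,0,2,2
3,1,2,2,0,2
3,3,0,2,0,0
3,0,3,0,0,1
1,2,0,0,1,0
gen 12: 1,2,3,0,2,2
0,3,2,2,0,2
2,1,1,2,0,0
0,2,3,0,0,1
2,2,0,0,1,0
gen 13: 1,2,3,0,2,2
0,3,2,2,0,2
2,2,1,2,0,0
0,2,3,0,0,1
2,2,0,0,1,0
gen 14: 1,2,3,0,2,2
0,3,2,2,0,2
2,3,1,2,0,0
0,2,3,0,0,1
2,2,0,0,1,0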